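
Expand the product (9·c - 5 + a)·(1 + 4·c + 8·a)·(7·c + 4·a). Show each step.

(9·c - 5 + a)·(1 + 4·c + 8·a)·(7·c + 4·a)
= (9·c + 36·c^2 + 72·a·c - 5 - 20·c - 40·a + a + 4·a·c + 8·a^2)·(7·c + 4·a)    [distributive law]
= (-11·c + 36·c^2 + 76·a·c - 5 - 39·a + 8·a^2)·(7·c + 4·a)    [combine like terms]
= -77·c^2 - 44·a·c + 252·c^3 + 144·a·c^2 + 532·a·c^2 + 304·a^2·c - 35·c - 20·a - 273·a·c - 156·a^2 + 56·a^2·c + 32·a^3    [distributive law]
= -77·c^2 - 317·a·c + 252·c^3 + 676·a·c^2 + 360·a^2·c - 35·c - 20·a - 156·a^2 + 32·a^3    [combine like terms]

-77·c^2 - 317·a·c + 252·c^3 + 676·a·c^2 + 360·a^2·c - 35·c - 20·a - 156·a^2 + 32·a^3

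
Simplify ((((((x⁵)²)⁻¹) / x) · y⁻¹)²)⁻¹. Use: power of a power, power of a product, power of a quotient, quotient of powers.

x²²y²

((((((x⁵)²)⁻¹) / x) · y⁻¹)²)⁻¹
= (((((x⁵)²)⁻¹) / x) · y⁻¹)⁻²    [power of a power]
= (((((x⁵)²)⁻¹) / x)⁻²) · ((y⁻¹)⁻²)    [power of a product]
= (((((x⁵)²)⁻¹)⁻²) / (x⁻²)) · ((y⁻¹)⁻²)    [power of a quotient]
= ((((x⁵)²)²) / (x⁻²)) · ((y⁻¹)⁻²)    [power of a power]
= (((x⁵)⁴) / (x⁻²)) · ((y⁻¹)⁻²)    [power of a power]
= (x²⁰ / (x⁻²)) · ((y⁻¹)⁻²)    [power of a power]
= x²² · ((y⁻¹)⁻²)    [quotient of powers]
= x²² · y²    [power of a power]
= x²²y²    [rearrange]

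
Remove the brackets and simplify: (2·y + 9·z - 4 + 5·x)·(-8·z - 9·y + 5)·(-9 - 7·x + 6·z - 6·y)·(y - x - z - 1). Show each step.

327·y^2·z - 1298·x·y·z + 573·y·z^2 - 1206·y·z - 221·x·y^2·z - 684·x^2·y·z - 235·x·y·z^2 - 624·y^2·z^2 - 282·y·z^3 + 366·y^3·z - 222·y^3 - 349·x·y^2 - 180·y^2 + 288·x·y^3 - 81·x^2·y^2 + 108·y^4 + 276·x·y + 474·y - 423·x^2·y - 1345·x·z^2 - 678·z^3 - 297·z^2 - 544·x^2·z^2 + 168·x·z^3 + 432·z^4 + 927·x·z + 633·z - 76·x^2·z - 95·x - 180 + 260·x^2 - 280·x^3·z - 315·x^3·y + 175·x^3

(2·y + 9·z - 4 + 5·x)·(-8·z - 9·y + 5)·(-9 - 7·x + 6·z - 6·y)·(y - x - z - 1)
= (-16·y·z - 18·y^2 + 10·y - 72·z^2 - 81·y·z + 45·z + 32·z + 36·y - 20 - 40·x·z - 45·x·y + 25·x)·(-9 - 7·x + 6·z - 6·y)·(y - x - z - 1)    [distributive law]
= (-97·y·z - 18·y^2 + 46·y - 72·z^2 + 77·z - 20 - 40·x·z - 45·x·y + 25·x)·(-9 - 7·x + 6·z - 6·y)·(y - x - z - 1)    [combine like terms]
= (873·y·z + 679·x·y·z - 582·y·z^2 + 582·y^2·z + 162·y^2 + 126·x·y^2 - 108·y^2·z + 108·y^3 - 414·y - 322·x·y + 276·y·z - 276·y^2 + 648·z^2 + 504·x·z^2 - 432·z^3 + 432·y·z^2 - 693·z - 539·x·z + 462·z^2 - 462·y·z + 180 + 140·x - 120·z + 120·y + 360·x·z + 280·x^2·z - 240·x·z^2 + 240·x·y·z + 405·x·y + 315·x^2·y - 270·x·y·z + 270·x·y^2 - 225·x - 175·x^2 + 150·x·z - 150·x·y)·(y - x - z - 1)    [distributive law]
= (687·y·z + 649·x·y·z - 150·y·z^2 + 474·y^2·z - 114·y^2 + 396·x·y^2 + 108·y^3 - 294·y - 67·x·y + 1110·z^2 + 264·x·z^2 - 432·z^3 - 813·z - 29·x·z + 180 - 85·x + 280·x^2·z + 315·x^2·y - 175·x^2)·(y - x - z - 1)    [combine like terms]
= 687·y^2·z - 687·x·y·z - 687·y·z^2 - 687·y·z + 649·x·y^2·z - 649·x^2·y·z - 649·x·y·z^2 - 649·x·y·z - 150·y^2·z^2 + 150·x·y·z^2 + 150·y·z^3 + 150·y·z^2 + 474·y^3·z - 474·x·y^2·z - 474·y^2·z^2 - 474·y^2·z - 114·y^3 + 114·x·y^2 + 114·y^2·z + 114·y^2 + 396·x·y^3 - 396·x^2·y^2 - 396·x·y^2·z - 396·x·y^2 + 108·y^4 - 108·x·y^3 - 108·y^3·z - 108·y^3 - 294·y^2 + 294·x·y + 294·y·z + 294·y - 67·x·y^2 + 67·x^2·y + 67·x·y·z + 67·x·y + 1110·y·z^2 - 1110·x·z^2 - 1110·z^3 - 1110·z^2 + 264·x·y·z^2 - 264·x^2·z^2 - 264·x·z^3 - 264·x·z^2 - 432·y·z^3 + 432·x·z^3 + 432·z^4 + 432·z^3 - 813·y·z + 813·x·z + 813·z^2 + 813·z - 29·x·y·z + 29·x^2·z + 29·x·z^2 + 29·x·z + 180·y - 180·x - 180·z - 180 - 85·x·y + 85·x^2 + 85·x·z + 85·x + 280·x^2·y·z - 280·x^3·z - 280·x^2·z^2 - 280·x^2·z + 315·x^2·y^2 - 315·x^3·y - 315·x^2·y·z - 315·x^2·y - 175·x^2·y + 175·x^3 + 175·x^2·z + 175·x^2    [distributive law]
= 327·y^2·z - 1298·x·y·z + 573·y·z^2 - 1206·y·z - 221·x·y^2·z - 684·x^2·y·z - 235·x·y·z^2 - 624·y^2·z^2 - 282·y·z^3 + 366·y^3·z - 222·y^3 - 349·x·y^2 - 180·y^2 + 288·x·y^3 - 81·x^2·y^2 + 108·y^4 + 276·x·y + 474·y - 423·x^2·y - 1345·x·z^2 - 678·z^3 - 297·z^2 - 544·x^2·z^2 + 168·x·z^3 + 432·z^4 + 927·x·z + 633·z - 76·x^2·z - 95·x - 180 + 260·x^2 - 280·x^3·z - 315·x^3·y + 175·x^3    [combine like terms]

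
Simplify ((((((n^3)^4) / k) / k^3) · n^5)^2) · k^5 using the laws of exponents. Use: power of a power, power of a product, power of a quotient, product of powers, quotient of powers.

((((((n^3)^4) / k) / k^3) · n^5)^2) · k^5
= ((((((n^3)^4) / k) / k^3)^2) · ((n^5)^2)) · k^5    [power of a product]
= ((((((n^3)^4) / k)^2) / ((k^3)^2)) · ((n^5)^2)) · k^5    [power of a quotient]
= ((((((n^3)^4)^2) / (k^2)) / ((k^3)^2)) · ((n^5)^2)) · k^5    [power of a quotient]
= (((((n^3)^8) / (k^2)) / ((k^3)^2)) · ((n^5)^2)) · k^5    [power of a power]
= (((n^24 / (k^2)) / ((k^3)^2)) · ((n^5)^2)) · k^5    [power of a power]
= (((n^24 / k^2) / k^6) · ((n^5)^2)) · k^5    [power of a power]
= (((n^24 / k^2) / k^6) · n^10) · k^5    [power of a power]
= k^(-3)n^34    [quotient of powers; product of powers]

k^(-3)n^34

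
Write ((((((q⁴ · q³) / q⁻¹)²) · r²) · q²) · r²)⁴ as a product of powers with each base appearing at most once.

q⁷²r¹⁶

((((((q⁴ · q³) / q⁻¹)²) · r²) · q²) · r²)⁴
= ((((((q⁴ · q³) / q⁻¹)²) · r²) · q²)⁴) · ((r²)⁴)    [power of a product]
= ((((((q⁴ · q³) / q⁻¹)²) · r²)⁴) · ((q²)⁴)) · ((r²)⁴)    [power of a product]
= ((((((q⁴ · q³) / q⁻¹)²)⁴) · ((r²)⁴)) · ((q²)⁴)) · ((r²)⁴)    [power of a product]
= (((((q⁴ · q³) / q⁻¹)⁸) · ((r²)⁴)) · ((q²)⁴)) · ((r²)⁴)    [power of a power]
= (((((q⁴ · q³)⁸) / ((q⁻¹)⁸)) · ((r²)⁴)) · ((q²)⁴)) · ((r²)⁴)    [power of a quotient]
= ((((((q⁴)⁸) · ((q³)⁸)) / ((q⁻¹)⁸)) · ((r²)⁴)) · ((q²)⁴)) · ((r²)⁴)    [power of a product]
= ((((q³² · ((q³)⁸)) / ((q⁻¹)⁸)) · ((r²)⁴)) · ((q²)⁴)) · ((r²)⁴)    [power of a power]
= ((((q³² · q²⁴) / ((q⁻¹)⁸)) · ((r²)⁴)) · ((q²)⁴)) · ((r²)⁴)    [power of a power]
= (((q⁵⁶ / ((q⁻¹)⁸)) · ((r²)⁴)) · ((q²)⁴)) · ((r²)⁴)    [product of powers]
= (((q⁵⁶ / q⁻⁸) · ((r²)⁴)) · ((q²)⁴)) · ((r²)⁴)    [power of a power]
= ((q⁶⁴ · ((r²)⁴)) · ((q²)⁴)) · ((r²)⁴)    [quotient of powers]
= ((q⁶⁴ · r⁸) · ((q²)⁴)) · ((r²)⁴)    [power of a power]
= ((q⁶⁴ · r⁸) · q⁸) · ((r²)⁴)    [power of a power]
= ((q⁶⁴ · r⁸) · q⁸) · r⁸    [power of a power]
= q⁷²r¹⁶    [product of powers]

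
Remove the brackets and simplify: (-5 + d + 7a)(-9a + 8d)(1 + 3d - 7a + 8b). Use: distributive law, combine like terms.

45a + 462ad - 378a^2 + 360ab - 40d - 112d^2 - 320bd + 85ad^2 - 518a^2d + 376abd + 24d^3 + 64bd^2 + 441a^3 - 504a^2b

(-5 + d + 7a)(-9a + 8d)(1 + 3d - 7a + 8b)
= (45a - 40d - 9ad + 8d^2 - 63a^2 + 56ad)(1 + 3d - 7a + 8b)    [distributive law]
= (45a - 40d + 47ad + 8d^2 - 63a^2)(1 + 3d - 7a + 8b)    [combine like terms]
= 45a + 135ad - 315a^2 + 360ab - 40d - 120d^2 + 280ad - 320bd + 47ad + 141ad^2 - 329a^2d + 376abd + 8d^2 + 24d^3 - 56ad^2 + 64bd^2 - 63a^2 - 189a^2d + 441a^3 - 504a^2b    [distributive law]
= 45a + 462ad - 378a^2 + 360ab - 40d - 112d^2 - 320bd + 85ad^2 - 518a^2d + 376abd + 24d^3 + 64bd^2 + 441a^3 - 504a^2b    [combine like terms]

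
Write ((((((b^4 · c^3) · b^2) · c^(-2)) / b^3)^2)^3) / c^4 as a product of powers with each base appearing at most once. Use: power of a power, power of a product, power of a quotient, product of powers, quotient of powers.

((((((b^4 · c^3) · b^2) · c^(-2)) / b^3)^2)^3) / c^4
= (((((b^4 · c^3) · b^2) · c^(-2)) / b^3)^6) / c^4    [power of a power]
= (((((b^4 · c^3) · b^2) · c^(-2))^6) / ((b^3)^6)) / c^4    [power of a quotient]
= (((((b^4 · c^3) · b^2)^6) · ((c^(-2))^6)) / ((b^3)^6)) / c^4    [power of a product]
= (((((b^4 · c^3)^6) · ((b^2)^6)) · ((c^(-2))^6)) / ((b^3)^6)) / c^4    [power of a product]
= ((((((b^4)^6) · ((c^3)^6)) · ((b^2)^6)) · ((c^(-2))^6)) / ((b^3)^6)) / c^4    [power of a product]
= ((((b^24 · ((c^3)^6)) · ((b^2)^6)) · ((c^(-2))^6)) / ((b^3)^6)) / c^4    [power of a power]
= ((((b^24 · c^18) · ((b^2)^6)) · ((c^(-2))^6)) / ((b^3)^6)) / c^4    [power of a power]
= ((((b^24 · c^18) · b^12) · ((c^(-2))^6)) / ((b^3)^6)) / c^4    [power of a power]
= ((((b^24 · c^18) · b^12) · c^(-12)) / ((b^3)^6)) / c^4    [power of a power]
= ((((b^24 · c^18) · b^12) · c^(-12)) / b^18) / c^4    [power of a power]
= b^18·c^2    [quotient of powers; product of powers]

b^18·c^2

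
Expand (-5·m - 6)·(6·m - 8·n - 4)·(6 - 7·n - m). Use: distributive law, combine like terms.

(-5·m - 6)·(6·m - 8·n - 4)·(6 - 7·n - m)
= (-30·m² + 40·m·n + 20·m - 36·m + 48·n + 24)·(6 - 7·n - m)    [distributive law]
= (-30·m² + 40·m·n - 16·m + 48·n + 24)·(6 - 7·n - m)    [combine like terms]
= -180·m² + 210·m²·n + 30·m³ + 240·m·n - 280·m·n² - 40·m²·n - 96·m + 112·m·n + 16·m² + 288·n - 336·n² - 48·m·n + 144 - 168·n - 24·m    [distributive law]
= -164·m² + 170·m²·n + 30·m³ + 304·m·n - 280·m·n² - 120·m + 120·n - 336·n² + 144    [combine like terms]

-164·m² + 170·m²·n + 30·m³ + 304·m·n - 280·m·n² - 120·m + 120·n - 336·n² + 144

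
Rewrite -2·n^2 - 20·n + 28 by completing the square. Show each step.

-2·n^2 - 20·n + 28
= -2(n^2 + 10·n) + 28    [factor out -2 from the n-terms]
= -2(n^2 + 10·n + 25 - 25) + 28    [add and subtract 25 inside the bracket]
= -2(n + 5)^2 + 50 + 28    [perfect-square identity]
= -2(n + 5)^2 + 78    [combine constants]

-2(n + 5)^2 + 78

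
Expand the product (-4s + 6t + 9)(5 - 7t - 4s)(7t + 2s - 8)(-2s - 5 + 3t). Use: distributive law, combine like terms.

-340s²t + 2906st - 1400st² + 320s³ + 124s² - 1970s + 472s²t² + 420st³ - 144s³t - 64s⁴ + 1212t² + 1785t³ - 3975t - 882t⁴ + 1800

(-4s + 6t + 9)(5 - 7t - 4s)(7t + 2s - 8)(-2s - 5 + 3t)
= (-20s + 28st + 16s² + 30t - 42t² - 24st + 45 - 63t - 36s)(7t + 2s - 8)(-2s - 5 + 3t)    [distributive law]
= (-56s + 4st + 16s² - 33t - 42t² + 45)(7t + 2s - 8)(-2s - 5 + 3t)    [combine like terms]
= (-392st - 112s² + 448s + 28st² + 8s²t - 32st + 112s²t + 32s³ - 128s² - 231t² - 66st + 264t - 294t³ - 84st² + 336t² + 315t + 90s - 360)(-2s - 5 + 3t)    [distributive law]
= (-490st - 240s² + 538s - 56st² + 120s²t + 32s³ + 105t² + 579t - 294t³ - 360)(-2s - 5 + 3t)    [combine like terms]
= 980s²t + 2450st - 1470st² + 480s³ + 1200s² - 720s²t - 1076s² - 2690s + 1614st + 112s²t² + 280st² - 168st³ - 240s³t - 600s²t + 360s²t² - 64s⁴ - 160s³ + 96s³t - 210st² - 525t² + 315t³ - 1158st - 2895t + 1737t² + 588st³ + 1470t³ - 882t⁴ + 720s + 1800 - 1080t    [distributive law]
= -340s²t + 2906st - 1400st² + 320s³ + 124s² - 1970s + 472s²t² + 420st³ - 144s³t - 64s⁴ + 1212t² + 1785t³ - 3975t - 882t⁴ + 1800    [combine like terms]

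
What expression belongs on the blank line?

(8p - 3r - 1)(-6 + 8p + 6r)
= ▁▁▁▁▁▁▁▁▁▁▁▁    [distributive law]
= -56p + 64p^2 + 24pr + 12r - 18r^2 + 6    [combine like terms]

After distributive law, the bracketed line is:

-48p + 64p^2 + 48pr + 18r - 24pr - 18r^2 + 6 - 8p - 6r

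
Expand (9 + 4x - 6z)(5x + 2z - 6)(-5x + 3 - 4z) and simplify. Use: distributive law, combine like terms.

(9 + 4x - 6z)(5x + 2z - 6)(-5x + 3 - 4z)
= (45x + 18z - 54 + 20x^2 + 8xz - 24x - 30xz - 12z^2 + 36z)(-5x + 3 - 4z)    [distributive law]
= (21x + 54z - 54 + 20x^2 - 22xz - 12z^2)(-5x + 3 - 4z)    [combine like terms]
= -105x^2 + 63x - 84xz - 270xz + 162z - 216z^2 + 270x - 162 + 216z - 100x^3 + 60x^2 - 80x^2z + 110x^2z - 66xz + 88xz^2 + 60xz^2 - 36z^2 + 48z^3    [distributive law]
= -45x^2 + 333x - 420xz + 378z - 252z^2 - 162 - 100x^3 + 30x^2z + 148xz^2 + 48z^3    [combine like terms]

-45x^2 + 333x - 420xz + 378z - 252z^2 - 162 - 100x^3 + 30x^2z + 148xz^2 + 48z^3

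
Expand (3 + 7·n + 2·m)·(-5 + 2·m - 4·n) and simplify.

-15 - 4·m - 47·n + 6·m·n - 28·n^2 + 4·m^2

(3 + 7·n + 2·m)·(-5 + 2·m - 4·n)
= -15 + 6·m - 12·n - 35·n + 14·m·n - 28·n^2 - 10·m + 4·m^2 - 8·m·n    [distributive law]
= -15 - 4·m - 47·n + 6·m·n - 28·n^2 + 4·m^2    [combine like terms]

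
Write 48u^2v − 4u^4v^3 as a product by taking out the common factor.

48u^2v − 4u^4v^3
= 4(12u^2v − u^4v^3)    [factor out 4]
= 4u^2v(12 − u^2v^2)    [factor out u^2v]

4u^2v(12 − u^2v^2)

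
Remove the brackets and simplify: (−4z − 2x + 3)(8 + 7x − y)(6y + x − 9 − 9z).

(−4z − 2x + 3)(8 + 7x − y)(6y + x − 9 − 9z)
= (−32z − 28xz + 4yz − 16x − 14x² + 2xy + 24 + 21x − 3y)(6y + x − 9 − 9z)    [distributive law]
= (−32z − 28xz + 4yz + 5x − 14x² + 2xy + 24 − 3y)(6y + x − 9 − 9z)    [combine like terms]
= −192yz − 32xz + 288z + 288z² − 168xyz − 28x²z + 252xz + 252xz² + 24y²z + 4xyz − 36yz − 36yz² + 30xy + 5x² − 45x − 45xz − 84x²y − 14x³ + 126x² + 126x²z + 12xy² + 2x²y − 18xy − 18xyz + 144y + 24x − 216 − 216z − 18y² − 3xy + 27y + 27yz    [distributive law]
= −201yz + 175xz + 72z + 288z² − 182xyz + 98x²z + 252xz² + 24y²z − 36yz² + 9xy + 131x² − 21x − 82x²y − 14x³ + 12xy² + 171y − 216 − 18y²    [combine like terms]

−201yz + 175xz + 72z + 288z² − 182xyz + 98x²z + 252xz² + 24y²z − 36yz² + 9xy + 131x² − 21x − 82x²y − 14x³ + 12xy² + 171y − 216 − 18y²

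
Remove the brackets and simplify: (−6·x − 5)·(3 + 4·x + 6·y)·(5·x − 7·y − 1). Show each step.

(−6·x − 5)·(3 + 4·x + 6·y)·(5·x − 7·y − 1)
= (−18·x − 24·x^2 − 36·x·y − 15 − 20·x − 30·y)·(5·x − 7·y − 1)    [distributive law]
= (−38·x − 24·x^2 − 36·x·y − 15 − 30·y)·(5·x − 7·y − 1)    [combine like terms]
= −190·x^2 + 266·x·y + 38·x − 120·x^3 + 168·x^2·y + 24·x^2 − 180·x^2·y + 252·x·y^2 + 36·x·y − 75·x + 105·y + 15 − 150·x·y + 210·y^2 + 30·y    [distributive law]
= −166·x^2 + 152·x·y − 37·x − 120·x^3 − 12·x^2·y + 252·x·y^2 + 135·y + 15 + 210·y^2    [combine like terms]

−166·x^2 + 152·x·y − 37·x − 120·x^3 − 12·x^2·y + 252·x·y^2 + 135·y + 15 + 210·y^2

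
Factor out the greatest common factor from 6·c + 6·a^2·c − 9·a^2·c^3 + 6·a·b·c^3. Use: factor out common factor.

6·c + 6·a^2·c − 9·a^2·c^3 + 6·a·b·c^3
= 3(2·c + 2·a^2·c − 3·a^2·c^3 + 2·a·b·c^3)    [factor out 3]
= 3·c(2 + 2·a^2 − 3·a^2·c^2 + 2·a·b·c^2)    [factor out c]

3·c(2 + 2·a^2 − 3·a^2·c^2 + 2·a·b·c^2)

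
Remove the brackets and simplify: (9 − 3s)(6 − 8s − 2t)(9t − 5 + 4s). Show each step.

(9 − 3s)(6 − 8s − 2t)(9t − 5 + 4s)
= (54 − 72s − 18t − 18s + 24s^2 + 6st)(9t − 5 + 4s)    [distributive law]
= (54 − 90s − 18t + 24s^2 + 6st)(9t − 5 + 4s)    [combine like terms]
= 486t − 270 + 216s − 810st + 450s − 360s^2 − 162t^2 + 90t − 72st + 216s^2t − 120s^2 + 96s^3 + 54st^2 − 30st + 24s^2t    [distributive law]
= 576t − 270 + 666s − 912st − 480s^2 − 162t^2 + 240s^2t + 96s^3 + 54st^2    [combine like terms]

576t − 270 + 666s − 912st − 480s^2 − 162t^2 + 240s^2t + 96s^3 + 54st^2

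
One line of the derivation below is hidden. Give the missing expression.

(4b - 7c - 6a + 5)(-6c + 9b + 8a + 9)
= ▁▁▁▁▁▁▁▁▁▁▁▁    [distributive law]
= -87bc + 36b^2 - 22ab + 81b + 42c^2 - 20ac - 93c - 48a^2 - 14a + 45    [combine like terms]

By distributive law:

-24bc + 36b^2 + 32ab + 36b + 42c^2 - 63bc - 56ac - 63c + 36ac - 54ab - 48a^2 - 54a - 30c + 45b + 40a + 45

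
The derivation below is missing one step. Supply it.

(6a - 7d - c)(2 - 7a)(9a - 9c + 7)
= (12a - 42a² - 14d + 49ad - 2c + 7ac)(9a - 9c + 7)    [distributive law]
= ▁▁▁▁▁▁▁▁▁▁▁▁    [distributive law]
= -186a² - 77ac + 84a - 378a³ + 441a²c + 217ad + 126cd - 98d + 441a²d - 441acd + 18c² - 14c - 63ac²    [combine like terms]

After distributive law, the bracketed line is:

108a² - 108ac + 84a - 378a³ + 378a²c - 294a² - 126ad + 126cd - 98d + 441a²d - 441acd + 343ad - 18ac + 18c² - 14c + 63a²c - 63ac² + 49ac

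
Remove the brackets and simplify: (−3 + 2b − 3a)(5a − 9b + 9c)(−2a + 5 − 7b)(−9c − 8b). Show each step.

(−3 + 2b − 3a)(5a − 9b + 9c)(−2a + 5 − 7b)(−9c − 8b)
= (−15a + 27b − 27c + 10ab − 18b² + 18bc − 15a² + 27ab − 27ac)(−2a + 5 − 7b)(−9c − 8b)    [distributive law]
= (−15a + 27b − 27c + 37ab − 18b² + 18bc − 15a² − 27ac)(−2a + 5 − 7b)(−9c − 8b)    [combine like terms]
= (30a² − 75a + 105ab − 54ab + 135b − 189b² + 54ac − 135c + 189bc − 74a²b + 185ab − 259ab² + 36ab² − 90b² + 126b³ − 36abc + 90bc − 126b²c + 30a³ − 75a² + 105a²b + 54a²c − 135ac + 189abc)(−9c − 8b)    [distributive law]
= (−45a² − 75a + 236ab + 135b − 279b² − 81ac − 135c + 279bc + 31a²b − 223ab² + 126b³ + 153abc − 126b²c + 30a³ + 54a²c)(−9c − 8b)    [combine like terms]
= 405a²c + 360a²b + 675ac + 600ab − 2124abc − 1888ab² − 1215bc − 1080b² + 2511b²c + 2232b³ + 729ac² + 648abc + 1215c² + 1080bc − 2511bc² − 2232b²c − 279a²bc − 248a²b² + 2007ab²c + 1784ab³ − 1134b³c − 1008b⁴ − 1377abc² − 1224ab²c + 1134b²c² + 1008b³c − 270a³c − 240a³b − 486a²c² − 432a²bc    [distributive law]
= 405a²c + 360a²b + 675ac + 600ab − 1476abc − 1888ab² − 135bc − 1080b² + 279b²c + 2232b³ + 729ac² + 1215c² − 2511bc² − 711a²bc − 248a²b² + 783ab²c + 1784ab³ − 126b³c − 1008b⁴ − 1377abc² + 1134b²c² − 270a³c − 240a³b − 486a²c²    [combine like terms]

405a²c + 360a²b + 675ac + 600ab − 1476abc − 1888ab² − 135bc − 1080b² + 279b²c + 2232b³ + 729ac² + 1215c² − 2511bc² − 711a²bc − 248a²b² + 783ab²c + 1784ab³ − 126b³c − 1008b⁴ − 1377abc² + 1134b²c² − 270a³c − 240a³b − 486a²c²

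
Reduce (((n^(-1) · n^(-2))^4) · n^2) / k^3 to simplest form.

k^(-3)·n^(-10)

(((n^(-1) · n^(-2))^4) · n^2) / k^3
= ((((n^(-1))^4) · ((n^(-2))^4)) · n^2) / k^3    [power of a product]
= ((n^(-4) · ((n^(-2))^4)) · n^2) / k^3    [power of a power]
= ((n^(-4) · n^(-8)) · n^2) / k^3    [power of a power]
= (n^(-12) · n^2) / k^3    [product of powers]
= n^(-10) / k^3    [product of powers]
= k^(-3)·n^(-10)    [quotient of powers]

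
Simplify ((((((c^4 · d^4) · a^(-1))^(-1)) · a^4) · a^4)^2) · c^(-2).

((((((c^4 · d^4) · a^(-1))^(-1)) · a^4) · a^4)^2) · c^(-2)
= ((((((c^4 · d^4) · a^(-1))^(-1)) · a^4)^2) · ((a^4)^2)) · c^(-2)    [power of a product]
= ((((((c^4 · d^4) · a^(-1))^(-1))^2) · ((a^4)^2)) · ((a^4)^2)) · c^(-2)    [power of a product]
= (((((c^4 · d^4) · a^(-1))^(-2)) · ((a^4)^2)) · ((a^4)^2)) · c^(-2)    [power of a power]
= (((((c^4 · d^4)^(-2)) · ((a^(-1))^(-2))) · ((a^4)^2)) · ((a^4)^2)) · c^(-2)    [power of a product]
= ((((((c^4)^(-2)) · ((d^4)^(-2))) · ((a^(-1))^(-2))) · ((a^4)^2)) · ((a^4)^2)) · c^(-2)    [power of a product]
= ((((c^(-8) · ((d^4)^(-2))) · ((a^(-1))^(-2))) · ((a^4)^2)) · ((a^4)^2)) · c^(-2)    [power of a power]
= ((((c^(-8) · d^(-8)) · ((a^(-1))^(-2))) · ((a^4)^2)) · ((a^4)^2)) · c^(-2)    [power of a power]
= ((((c^(-8) · d^(-8)) · a^2) · ((a^4)^2)) · ((a^4)^2)) · c^(-2)    [power of a power]
= ((((c^(-8) · d^(-8)) · a^2) · a^8) · ((a^4)^2)) · c^(-2)    [power of a power]
= ((((c^(-8) · d^(-8)) · a^2) · a^8) · a^8) · c^(-2)    [power of a power]
= a^18c^(-10)d^(-8)    [product of powers]

a^18c^(-10)d^(-8)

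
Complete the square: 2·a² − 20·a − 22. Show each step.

2(a − 5)² − 72

2·a² − 20·a − 22
= 2(a² − 10·a) − 22    [factor out 2 from the a-terms]
= 2(a² − 10·a + 25 − 25) − 22    [add and subtract 25 inside the bracket]
= 2(a − 5)² − 50 − 22    [perfect-square identity]
= 2(a − 5)² − 72    [combine constants]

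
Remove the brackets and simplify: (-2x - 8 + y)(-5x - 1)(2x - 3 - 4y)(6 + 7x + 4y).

(-2x - 8 + y)(-5x - 1)(2x - 3 - 4y)(6 + 7x + 4y)
= (10x² + 2x + 40x + 8 - 5xy - y)(2x - 3 - 4y)(6 + 7x + 4y)    [distributive law]
= (10x² + 42x + 8 - 5xy - y)(2x - 3 - 4y)(6 + 7x + 4y)    [combine like terms]
= (20x³ - 30x² - 40x²y + 84x² - 126x - 168xy + 16x - 24 - 32y - 10x²y + 15xy + 20xy² - 2xy + 3y + 4y²)(6 + 7x + 4y)    [distributive law]
= (20x³ + 54x² - 50x²y - 110x - 155xy - 24 - 29y + 20xy² + 4y²)(6 + 7x + 4y)    [combine like terms]
= 120x³ + 140x⁴ + 80x³y + 324x² + 378x³ + 216x²y - 300x²y - 350x³y - 200x²y² - 660x - 770x² - 440xy - 930xy - 1085x²y - 620xy² - 144 - 168x - 96y - 174y - 203xy - 116y² + 120xy² + 140x²y² + 80xy³ + 24y² + 28xy² + 16y³    [distributive law]
= 498x³ + 140x⁴ - 270x³y - 446x² - 1169x²y - 60x²y² - 828x - 1573xy - 472xy² - 144 - 270y - 92y² + 80xy³ + 16y³    [combine like terms]

498x³ + 140x⁴ - 270x³y - 446x² - 1169x²y - 60x²y² - 828x - 1573xy - 472xy² - 144 - 270y - 92y² + 80xy³ + 16y³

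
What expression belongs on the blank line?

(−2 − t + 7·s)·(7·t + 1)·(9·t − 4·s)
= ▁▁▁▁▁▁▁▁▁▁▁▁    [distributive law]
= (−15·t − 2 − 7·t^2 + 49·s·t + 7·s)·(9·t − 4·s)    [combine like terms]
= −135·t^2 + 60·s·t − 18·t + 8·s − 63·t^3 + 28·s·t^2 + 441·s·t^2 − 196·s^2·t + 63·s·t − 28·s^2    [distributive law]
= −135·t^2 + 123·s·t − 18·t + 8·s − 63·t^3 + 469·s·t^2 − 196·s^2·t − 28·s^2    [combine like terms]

Applying distributive law to the line above:

(−14·t − 2 − 7·t^2 − t + 49·s·t + 7·s)·(9·t − 4·s)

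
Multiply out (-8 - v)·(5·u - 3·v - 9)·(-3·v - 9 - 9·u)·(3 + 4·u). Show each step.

-2448·u·v - 393·u^2·v - 3456·u - 72·u^2 + 1440·u^3 - 378·v^2 - 540·u·v^2 - 1539·v - 1944 - 48·u^2·v^2 + 180·u^3·v - 27·v^3 - 36·u·v^3

(-8 - v)·(5·u - 3·v - 9)·(-3·v - 9 - 9·u)·(3 + 4·u)
= (-40·u + 24·v + 72 - 5·u·v + 3·v^2 + 9·v)·(-3·v - 9 - 9·u)·(3 + 4·u)    [distributive law]
= (-40·u + 33·v + 72 - 5·u·v + 3·v^2)·(-3·v - 9 - 9·u)·(3 + 4·u)    [combine like terms]
= (120·u·v + 360·u + 360·u^2 - 99·v^2 - 297·v - 297·u·v - 216·v - 648 - 648·u + 15·u·v^2 + 45·u·v + 45·u^2·v - 9·v^3 - 27·v^2 - 27·u·v^2)·(3 + 4·u)    [distributive law]
= (-132·u·v - 288·u + 360·u^2 - 126·v^2 - 513·v - 648 - 12·u·v^2 + 45·u^2·v - 9·v^3)·(3 + 4·u)    [combine like terms]
= -396·u·v - 528·u^2·v - 864·u - 1152·u^2 + 1080·u^2 + 1440·u^3 - 378·v^2 - 504·u·v^2 - 1539·v - 2052·u·v - 1944 - 2592·u - 36·u·v^2 - 48·u^2·v^2 + 135·u^2·v + 180·u^3·v - 27·v^3 - 36·u·v^3    [distributive law]
= -2448·u·v - 393·u^2·v - 3456·u - 72·u^2 + 1440·u^3 - 378·v^2 - 540·u·v^2 - 1539·v - 1944 - 48·u^2·v^2 + 180·u^3·v - 27·v^3 - 36·u·v^3    [combine like terms]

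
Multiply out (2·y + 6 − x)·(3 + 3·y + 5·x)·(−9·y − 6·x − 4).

−240·y^2 − 415·x·y − 258·y − 54·y^3 − 99·x·y^2 + 3·x^2·y − 216·x − 72 − 142·x^2 + 30·x^3

(2·y + 6 − x)·(3 + 3·y + 5·x)·(−9·y − 6·x − 4)
= (6·y + 6·y^2 + 10·x·y + 18 + 18·y + 30·x − 3·x − 3·x·y − 5·x^2)·(−9·y − 6·x − 4)    [distributive law]
= (24·y + 6·y^2 + 7·x·y + 18 + 27·x − 5·x^2)·(−9·y − 6·x − 4)    [combine like terms]
= −216·y^2 − 144·x·y − 96·y − 54·y^3 − 36·x·y^2 − 24·y^2 − 63·x·y^2 − 42·x^2·y − 28·x·y − 162·y − 108·x − 72 − 243·x·y − 162·x^2 − 108·x + 45·x^2·y + 30·x^3 + 20·x^2    [distributive law]
= −240·y^2 − 415·x·y − 258·y − 54·y^3 − 99·x·y^2 + 3·x^2·y − 216·x − 72 − 142·x^2 + 30·x^3    [combine like terms]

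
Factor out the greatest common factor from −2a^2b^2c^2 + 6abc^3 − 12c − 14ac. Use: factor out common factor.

−2a^2b^2c^2 + 6abc^3 − 12c − 14ac
= 2(−a^2b^2c^2 + 3abc^3 − 6c − 7ac)    [factor out 2]
= 2c(−a^2b^2c + 3abc^2 − 6 − 7a)    [factor out c]

2c(−a^2b^2c + 3abc^2 − 6 − 7a)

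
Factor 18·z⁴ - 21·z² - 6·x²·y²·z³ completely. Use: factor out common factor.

18·z⁴ - 21·z² - 6·x²·y²·z³
= 3(6·z⁴ - 7·z² - 2·x²·y²·z³)    [factor out 3]
= 3·z²(6·z² - 7 - 2·x²·y²·z)    [factor out z²]

3·z²(6·z² - 7 - 2·x²·y²·z)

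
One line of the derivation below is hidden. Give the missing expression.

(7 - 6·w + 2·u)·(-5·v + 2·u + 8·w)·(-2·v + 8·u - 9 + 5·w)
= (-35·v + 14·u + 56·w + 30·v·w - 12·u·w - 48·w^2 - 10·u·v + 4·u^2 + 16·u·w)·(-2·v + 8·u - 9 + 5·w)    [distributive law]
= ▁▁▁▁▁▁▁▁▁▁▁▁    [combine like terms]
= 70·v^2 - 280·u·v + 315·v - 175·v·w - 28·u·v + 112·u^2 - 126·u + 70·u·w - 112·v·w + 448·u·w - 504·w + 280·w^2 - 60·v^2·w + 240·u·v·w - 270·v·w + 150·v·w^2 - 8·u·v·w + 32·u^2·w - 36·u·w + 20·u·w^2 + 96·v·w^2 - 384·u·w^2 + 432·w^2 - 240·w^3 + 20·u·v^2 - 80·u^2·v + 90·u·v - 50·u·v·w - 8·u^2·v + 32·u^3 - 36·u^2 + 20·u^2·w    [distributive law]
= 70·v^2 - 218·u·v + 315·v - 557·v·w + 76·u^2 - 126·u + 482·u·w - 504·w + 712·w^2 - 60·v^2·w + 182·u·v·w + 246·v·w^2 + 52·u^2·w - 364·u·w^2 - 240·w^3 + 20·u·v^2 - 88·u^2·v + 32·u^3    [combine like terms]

Applying combine like terms to the line above:

(-35·v + 14·u + 56·w + 30·v·w + 4·u·w - 48·w^2 - 10·u·v + 4·u^2)·(-2·v + 8·u - 9 + 5·w)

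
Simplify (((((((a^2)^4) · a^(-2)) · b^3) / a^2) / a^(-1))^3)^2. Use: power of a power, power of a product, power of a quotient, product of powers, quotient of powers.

a^30b^18

(((((((a^2)^4) · a^(-2)) · b^3) / a^2) / a^(-1))^3)^2
= ((((((a^2)^4) · a^(-2)) · b^3) / a^2) / a^(-1))^6    [power of a power]
= ((((((a^2)^4) · a^(-2)) · b^3) / a^2)^6) / ((a^(-1))^6)    [power of a quotient]
= ((((((a^2)^4) · a^(-2)) · b^3)^6) / ((a^2)^6)) / ((a^(-1))^6)    [power of a quotient]
= ((((((a^2)^4) · a^(-2))^6) · ((b^3)^6)) / ((a^2)^6)) / ((a^(-1))^6)    [power of a product]
= ((((((a^2)^4)^6) · ((a^(-2))^6)) · ((b^3)^6)) / ((a^2)^6)) / ((a^(-1))^6)    [power of a product]
= (((((a^2)^24) · ((a^(-2))^6)) · ((b^3)^6)) / ((a^2)^6)) / ((a^(-1))^6)    [power of a power]
= (((a^48 · ((a^(-2))^6)) · ((b^3)^6)) / ((a^2)^6)) / ((a^(-1))^6)    [power of a power]
= (((a^48 · a^(-12)) · ((b^3)^6)) / ((a^2)^6)) / ((a^(-1))^6)    [power of a power]
= ((a^36 · ((b^3)^6)) / ((a^2)^6)) / ((a^(-1))^6)    [product of powers]
= ((a^36 · b^18) / ((a^2)^6)) / ((a^(-1))^6)    [power of a power]
= ((a^36 · b^18) / a^12) / ((a^(-1))^6)    [power of a power]
= ((a^36 · b^18) / a^12) / a^(-6)    [power of a power]
= a^30b^18    [quotient of powers; product of powers]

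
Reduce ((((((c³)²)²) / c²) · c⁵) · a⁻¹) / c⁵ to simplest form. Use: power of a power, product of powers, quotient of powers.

a⁻¹·c¹⁰

((((((c³)²)²) / c²) · c⁵) · a⁻¹) / c⁵
= (((((c³)⁴) / c²) · c⁵) · a⁻¹) / c⁵    [power of a power]
= (((c¹² / c²) · c⁵) · a⁻¹) / c⁵    [power of a power]
= ((c¹⁰ · c⁵) · a⁻¹) / c⁵    [quotient of powers]
= (c¹⁵ · a⁻¹) / c⁵    [product of powers]
= a⁻¹·c¹⁰    [quotient of powers]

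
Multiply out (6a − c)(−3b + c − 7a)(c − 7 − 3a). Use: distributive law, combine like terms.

−27abc + 126ab + 54a^2b + 16ac^2 − 91ac − 81a^2c + 294a^2 + 126a^3 + 3bc^2 − 21bc − c^3 + 7c^2

(6a − c)(−3b + c − 7a)(c − 7 − 3a)
= (−18ab + 6ac − 42a^2 + 3bc − c^2 + 7ac)(c − 7 − 3a)    [distributive law]
= (−18ab + 13ac − 42a^2 + 3bc − c^2)(c − 7 − 3a)    [combine like terms]
= −18abc + 126ab + 54a^2b + 13ac^2 − 91ac − 39a^2c − 42a^2c + 294a^2 + 126a^3 + 3bc^2 − 21bc − 9abc − c^3 + 7c^2 + 3ac^2    [distributive law]
= −27abc + 126ab + 54a^2b + 16ac^2 − 91ac − 81a^2c + 294a^2 + 126a^3 + 3bc^2 − 21bc − c^3 + 7c^2    [combine like terms]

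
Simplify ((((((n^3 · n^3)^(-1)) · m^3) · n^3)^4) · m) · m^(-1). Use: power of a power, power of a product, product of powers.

((((((n^3 · n^3)^(-1)) · m^3) · n^3)^4) · m) · m^(-1)
= ((((((n^3 · n^3)^(-1)) · m^3)^4) · ((n^3)^4)) · m) · m^(-1)    [power of a product]
= ((((((n^3 · n^3)^(-1))^4) · ((m^3)^4)) · ((n^3)^4)) · m) · m^(-1)    [power of a product]
= (((((n^3 · n^3)^(-4)) · ((m^3)^4)) · ((n^3)^4)) · m) · m^(-1)    [power of a power]
= ((((((n^3)^(-4)) · ((n^3)^(-4))) · ((m^3)^4)) · ((n^3)^4)) · m) · m^(-1)    [power of a product]
= ((((n^(-12) · ((n^3)^(-4))) · ((m^3)^4)) · ((n^3)^4)) · m) · m^(-1)    [power of a power]
= ((((n^(-12) · n^(-12)) · ((m^3)^4)) · ((n^3)^4)) · m) · m^(-1)    [power of a power]
= (((n^(-24) · ((m^3)^4)) · ((n^3)^4)) · m) · m^(-1)    [product of powers]
= (((n^(-24) · m^12) · ((n^3)^4)) · m) · m^(-1)    [power of a power]
= (((n^(-24) · m^12) · n^12) · m) · m^(-1)    [power of a power]
= m^12·n^(-12)    [product of powers]

m^12·n^(-12)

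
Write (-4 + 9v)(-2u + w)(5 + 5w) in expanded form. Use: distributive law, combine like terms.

40u + 40uw - 20w - 20w^2 - 90uv - 90uvw + 45vw + 45vw^2

(-4 + 9v)(-2u + w)(5 + 5w)
= (8u - 4w - 18uv + 9vw)(5 + 5w)    [distributive law]
= 40u + 40uw - 20w - 20w^2 - 90uv - 90uvw + 45vw + 45vw^2    [distributive law]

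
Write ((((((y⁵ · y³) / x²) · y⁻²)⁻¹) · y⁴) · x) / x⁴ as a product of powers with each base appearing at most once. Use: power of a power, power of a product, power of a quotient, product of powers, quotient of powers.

((((((y⁵ · y³) / x²) · y⁻²)⁻¹) · y⁴) · x) / x⁴
= ((((((y⁵ · y³) / x²)⁻¹) · ((y⁻²)⁻¹)) · y⁴) · x) / x⁴    [power of a product]
= ((((((y⁵ · y³)⁻¹) / ((x²)⁻¹)) · ((y⁻²)⁻¹)) · y⁴) · x) / x⁴    [power of a quotient]
= (((((((y⁵)⁻¹) · ((y³)⁻¹)) / ((x²)⁻¹)) · ((y⁻²)⁻¹)) · y⁴) · x) / x⁴    [power of a product]
= (((((y⁻⁵ · ((y³)⁻¹)) / ((x²)⁻¹)) · ((y⁻²)⁻¹)) · y⁴) · x) / x⁴    [power of a power]
= (((((y⁻⁵ · y⁻³) / ((x²)⁻¹)) · ((y⁻²)⁻¹)) · y⁴) · x) / x⁴    [power of a power]
= ((((y⁻⁸ / ((x²)⁻¹)) · ((y⁻²)⁻¹)) · y⁴) · x) / x⁴    [product of powers]
= ((((y⁻⁸ / x⁻²) · ((y⁻²)⁻¹)) · y⁴) · x) / x⁴    [power of a power]
= ((((y⁻⁸ / x⁻²) · y²) · y⁴) · x) / x⁴    [power of a power]
= x⁻¹y⁻²    [quotient of powers; product of powers]

x⁻¹y⁻²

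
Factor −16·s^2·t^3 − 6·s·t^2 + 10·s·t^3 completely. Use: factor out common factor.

−16·s^2·t^3 − 6·s·t^2 + 10·s·t^3
= 2(−8·s^2·t^3 − 3·s·t^2 + 5·s·t^3)    [factor out 2]
= 2·s·t^2(−8·s·t − 3 + 5·t)    [factor out s·t^2]

2·s·t^2(−8·s·t − 3 + 5·t)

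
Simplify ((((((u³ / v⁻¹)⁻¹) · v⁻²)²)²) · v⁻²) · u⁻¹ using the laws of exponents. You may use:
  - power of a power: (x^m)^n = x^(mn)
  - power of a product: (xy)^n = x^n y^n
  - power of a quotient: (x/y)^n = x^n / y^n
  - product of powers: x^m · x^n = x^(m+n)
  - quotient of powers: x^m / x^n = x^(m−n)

((((((u³ / v⁻¹)⁻¹) · v⁻²)²)²) · v⁻²) · u⁻¹
= (((((u³ / v⁻¹)⁻¹) · v⁻²)⁴) · v⁻²) · u⁻¹    [power of a power]
= (((((u³ / v⁻¹)⁻¹)⁴) · ((v⁻²)⁴)) · v⁻²) · u⁻¹    [power of a product]
= ((((u³ / v⁻¹)⁻⁴) · ((v⁻²)⁴)) · v⁻²) · u⁻¹    [power of a power]
= (((((u³)⁻⁴) / ((v⁻¹)⁻⁴)) · ((v⁻²)⁴)) · v⁻²) · u⁻¹    [power of a quotient]
= (((u⁻¹² / ((v⁻¹)⁻⁴)) · ((v⁻²)⁴)) · v⁻²) · u⁻¹    [power of a power]
= (((u⁻¹² / v⁴) · ((v⁻²)⁴)) · v⁻²) · u⁻¹    [power of a power]
= (((u⁻¹² / v⁴) · v⁻⁸) · v⁻²) · u⁻¹    [power of a power]
= u⁻¹³v⁻¹⁴    [quotient of powers; product of powers]

u⁻¹³v⁻¹⁴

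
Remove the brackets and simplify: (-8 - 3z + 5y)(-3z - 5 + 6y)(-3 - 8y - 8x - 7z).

(-8 - 3z + 5y)(-3z - 5 + 6y)(-3 - 8y - 8x - 7z)
= (24z + 40 - 48y + 9z^2 + 15z - 18yz - 15yz - 25y + 30y^2)(-3 - 8y - 8x - 7z)    [distributive law]
= (39z + 40 - 73y + 9z^2 - 33yz + 30y^2)(-3 - 8y - 8x - 7z)    [combine like terms]
= -117z - 312yz - 312xz - 273z^2 - 120 - 320y - 320x - 280z + 219y + 584y^2 + 584xy + 511yz - 27z^2 - 72yz^2 - 72xz^2 - 63z^3 + 99yz + 264y^2z + 264xyz + 231yz^2 - 90y^2 - 240y^3 - 240xy^2 - 210y^2z    [distributive law]
= -397z + 298yz - 312xz - 300z^2 - 120 - 101y - 320x + 494y^2 + 584xy + 159yz^2 - 72xz^2 - 63z^3 + 54y^2z + 264xyz - 240y^3 - 240xy^2    [combine like terms]

-397z + 298yz - 312xz - 300z^2 - 120 - 101y - 320x + 494y^2 + 584xy + 159yz^2 - 72xz^2 - 63z^3 + 54y^2z + 264xyz - 240y^3 - 240xy^2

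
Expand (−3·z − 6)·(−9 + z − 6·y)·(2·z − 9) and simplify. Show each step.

69·z² − 81·z − 6·z³ + 36·y·z² − 90·y·z − 486 − 324·y

(−3·z − 6)·(−9 + z − 6·y)·(2·z − 9)
= (27·z − 3·z² + 18·y·z + 54 − 6·z + 36·y)·(2·z − 9)    [distributive law]
= (21·z − 3·z² + 18·y·z + 54 + 36·y)·(2·z − 9)    [combine like terms]
= 42·z² − 189·z − 6·z³ + 27·z² + 36·y·z² − 162·y·z + 108·z − 486 + 72·y·z − 324·y    [distributive law]
= 69·z² − 81·z − 6·z³ + 36·y·z² − 90·y·z − 486 − 324·y    [combine like terms]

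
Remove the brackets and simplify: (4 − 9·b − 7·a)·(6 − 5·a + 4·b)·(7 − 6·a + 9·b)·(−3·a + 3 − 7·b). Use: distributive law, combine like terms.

(4 − 9·b − 7·a)·(6 − 5·a + 4·b)·(7 − 6·a + 9·b)·(−3·a + 3 − 7·b)
= (24 − 20·a + 16·b − 54·b + 45·a·b − 36·b² − 42·a + 35·a² − 28·a·b)·(7 − 6·a + 9·b)·(−3·a + 3 − 7·b)    [distributive law]
= (24 − 62·a − 38·b + 17·a·b − 36·b² + 35·a²)·(7 − 6·a + 9·b)·(−3·a + 3 − 7·b)    [combine like terms]
= (168 − 144·a + 216·b − 434·a + 372·a² − 558·a·b − 266·b + 228·a·b − 342·b² + 119·a·b − 102·a²·b + 153·a·b² − 252·b² + 216·a·b² − 324·b³ + 245·a² − 210·a³ + 315·a²·b)·(−3·a + 3 − 7·b)    [distributive law]
= (168 − 578·a − 50·b + 617·a² − 211·a·b − 594·b² + 213·a²·b + 369·a·b² − 324·b³ − 210·a³)·(−3·a + 3 − 7·b)    [combine like terms]
= −504·a + 504 − 1176·b + 1734·a² − 1734·a + 4046·a·b + 150·a·b − 150·b + 350·b² − 1851·a³ + 1851·a² − 4319·a²·b + 633·a²·b − 633·a·b + 1477·a·b² + 1782·a·b² − 1782·b² + 4158·b³ − 639·a³·b + 639·a²·b − 1491·a²·b² − 1107·a²·b² + 1107·a·b² − 2583·a·b³ + 972·a·b³ − 972·b³ + 2268·b⁴ + 630·a⁴ − 630·a³ + 1470·a³·b    [distributive law]
= −2238·a + 504 − 1326·b + 3585·a² + 3563·a·b − 1432·b² − 2481·a³ − 3047·a²·b + 4366·a·b² + 3186·b³ + 831·a³·b − 2598·a²·b² − 1611·a·b³ + 2268·b⁴ + 630·a⁴    [combine like terms]

−2238·a + 504 − 1326·b + 3585·a² + 3563·a·b − 1432·b² − 2481·a³ − 3047·a²·b + 4366·a·b² + 3186·b³ + 831·a³·b − 2598·a²·b² − 1611·a·b³ + 2268·b⁴ + 630·a⁴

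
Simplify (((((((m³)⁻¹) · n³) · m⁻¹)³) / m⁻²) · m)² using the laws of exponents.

m⁻¹⁸n¹⁸

(((((((m³)⁻¹) · n³) · m⁻¹)³) / m⁻²) · m)²
= (((((((m³)⁻¹) · n³) · m⁻¹)³) / m⁻²)²) · (m²)    [power of a product]
= (((((((m³)⁻¹) · n³) · m⁻¹)³)²) / ((m⁻²)²)) · (m²)    [power of a quotient]
= ((((((m³)⁻¹) · n³) · m⁻¹)⁶) / ((m⁻²)²)) · (m²)    [power of a power]
= ((((((m³)⁻¹) · n³)⁶) · ((m⁻¹)⁶)) / ((m⁻²)²)) · (m²)    [power of a product]
= ((((((m³)⁻¹)⁶) · ((n³)⁶)) · ((m⁻¹)⁶)) / ((m⁻²)²)) · (m²)    [power of a product]
= (((((m³)⁻⁶) · ((n³)⁶)) · ((m⁻¹)⁶)) / ((m⁻²)²)) · (m²)    [power of a power]
= (((m⁻¹⁸ · ((n³)⁶)) · ((m⁻¹)⁶)) / ((m⁻²)²)) · (m²)    [power of a power]
= (((m⁻¹⁸ · n¹⁸) · ((m⁻¹)⁶)) / ((m⁻²)²)) · (m²)    [power of a power]
= (((m⁻¹⁸ · n¹⁸) · m⁻⁶) / ((m⁻²)²)) · (m²)    [power of a power]
= (((m⁻¹⁸ · n¹⁸) · m⁻⁶) / m⁻⁴) · (m²)    [power of a power]
= m⁻¹⁸n¹⁸    [quotient of powers; product of powers]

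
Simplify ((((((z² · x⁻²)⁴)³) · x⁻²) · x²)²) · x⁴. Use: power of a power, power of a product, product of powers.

x⁻⁴⁴z⁴⁸

((((((z² · x⁻²)⁴)³) · x⁻²) · x²)²) · x⁴
= ((((((z² · x⁻²)⁴)³) · x⁻²)²) · ((x²)²)) · x⁴    [power of a product]
= ((((((z² · x⁻²)⁴)³)²) · ((x⁻²)²)) · ((x²)²)) · x⁴    [power of a product]
= (((((z² · x⁻²)⁴)⁶) · ((x⁻²)²)) · ((x²)²)) · x⁴    [power of a power]
= ((((z² · x⁻²)²⁴) · ((x⁻²)²)) · ((x²)²)) · x⁴    [power of a power]
= (((((z²)²⁴) · ((x⁻²)²⁴)) · ((x⁻²)²)) · ((x²)²)) · x⁴    [power of a product]
= (((z⁴⁸ · ((x⁻²)²⁴)) · ((x⁻²)²)) · ((x²)²)) · x⁴    [power of a power]
= (((z⁴⁸ · x⁻⁴⁸) · ((x⁻²)²)) · ((x²)²)) · x⁴    [power of a power]
= (((z⁴⁸ · x⁻⁴⁸) · x⁻⁴) · ((x²)²)) · x⁴    [power of a power]
= (((z⁴⁸ · x⁻⁴⁸) · x⁻⁴) · x⁴) · x⁴    [power of a power]
= x⁻⁴⁴z⁴⁸    [product of powers]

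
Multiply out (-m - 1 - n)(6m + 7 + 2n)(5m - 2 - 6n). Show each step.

(-m - 1 - n)(6m + 7 + 2n)(5m - 2 - 6n)
= (-6m² - 7m - 2mn - 6m - 7 - 2n - 6mn - 7n - 2n²)(5m - 2 - 6n)    [distributive law]
= (-6m² - 13m - 8mn - 7 - 9n - 2n²)(5m - 2 - 6n)    [combine like terms]
= -30m³ + 12m² + 36m²n - 65m² + 26m + 78mn - 40m²n + 16mn + 48mn² - 35m + 14 + 42n - 45mn + 18n + 54n² - 10mn² + 4n² + 12n³    [distributive law]
= -30m³ - 53m² - 4m²n - 9m + 49mn + 38mn² + 14 + 60n + 58n² + 12n³    [combine like terms]

-30m³ - 53m² - 4m²n - 9m + 49mn + 38mn² + 14 + 60n + 58n² + 12n³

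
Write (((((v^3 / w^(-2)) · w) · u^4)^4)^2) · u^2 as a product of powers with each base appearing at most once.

u^34v^24w^24

(((((v^3 / w^(-2)) · w) · u^4)^4)^2) · u^2
= ((((v^3 / w^(-2)) · w) · u^4)^8) · u^2    [power of a power]
= ((((v^3 / w^(-2)) · w)^8) · ((u^4)^8)) · u^2    [power of a product]
= ((((v^3 / w^(-2))^8) · (w^8)) · ((u^4)^8)) · u^2    [power of a product]
= (((((v^3)^8) / ((w^(-2))^8)) · (w^8)) · ((u^4)^8)) · u^2    [power of a quotient]
= (((v^24 / ((w^(-2))^8)) · (w^8)) · ((u^4)^8)) · u^2    [power of a power]
= (((v^24 / w^(-16)) · (w^8)) · ((u^4)^8)) · u^2    [power of a power]
= (((v^24 / w^(-16)) · w^8) · u^32) · u^2    [power of a power]
= u^34v^24w^24    [quotient of powers; product of powers]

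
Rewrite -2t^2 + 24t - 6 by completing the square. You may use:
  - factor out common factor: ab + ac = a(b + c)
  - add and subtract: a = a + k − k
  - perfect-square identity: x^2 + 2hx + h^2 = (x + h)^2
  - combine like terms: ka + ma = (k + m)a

-2(t - 6)^2 + 66

-2t^2 + 24t - 6
= -2(t^2 - 12t) - 6    [factor out -2 from the t-terms]
= -2(t^2 - 12t + 36 - 36) - 6    [add and subtract 36 inside the bracket]
= -2(t - 6)^2 + 72 - 6    [perfect-square identity]
= -2(t - 6)^2 + 66    [combine constants]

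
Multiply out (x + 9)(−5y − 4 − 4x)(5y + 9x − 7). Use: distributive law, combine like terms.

(x + 9)(−5y − 4 − 4x)(5y + 9x − 7)
= (−5xy − 4x − 4x² − 45y − 36 − 36x)(5y + 9x − 7)    [distributive law]
= (−5xy − 40x − 4x² − 45y − 36)(5y + 9x − 7)    [combine like terms]
= −25xy² − 45x²y + 35xy − 200xy − 360x² + 280x − 20x²y − 36x³ + 28x² − 225y² − 405xy + 315y − 180y − 324x + 252    [distributive law]
= −25xy² − 65x²y − 570xy − 332x² − 44x − 36x³ − 225y² + 135y + 252    [combine like terms]

−25xy² − 65x²y − 570xy − 332x² − 44x − 36x³ − 225y² + 135y + 252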